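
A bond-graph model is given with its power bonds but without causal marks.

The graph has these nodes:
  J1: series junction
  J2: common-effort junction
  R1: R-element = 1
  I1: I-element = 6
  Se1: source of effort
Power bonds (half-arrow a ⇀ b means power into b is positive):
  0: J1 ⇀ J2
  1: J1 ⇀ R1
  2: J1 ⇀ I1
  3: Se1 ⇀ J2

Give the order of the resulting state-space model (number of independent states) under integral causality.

bond 3 stroke at J2  (Se1 (Se) sets effort on bond)
bond 0 stroke at J1  (common-e at J2 fixed by 3)
bond 2 stroke at I1  (I1: I, integral causality)
bond 1 stroke at J1  (1-jn J1 has f-setter on 2)

1  (I1 all integral)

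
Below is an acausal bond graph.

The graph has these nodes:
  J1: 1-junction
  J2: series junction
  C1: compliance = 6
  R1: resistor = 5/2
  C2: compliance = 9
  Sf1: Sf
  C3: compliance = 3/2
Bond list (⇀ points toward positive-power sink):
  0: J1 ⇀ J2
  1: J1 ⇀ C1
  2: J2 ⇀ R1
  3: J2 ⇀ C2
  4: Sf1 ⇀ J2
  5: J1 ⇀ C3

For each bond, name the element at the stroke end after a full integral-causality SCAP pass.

b4 →Sf1  (source Sf1 imposes f)
b0 →J2  (J2 flow already set via bond 4)
b2 →J2  (1-jn J2 has f-setter on 4)
b3 →J2  (J2 flow already set via bond 4)
b1 →J1  (common-f at J1 fixed by 0)
b5 →J1  (J1 flow already set via bond 0)

b0 |J2
b1 |J1
b2 |J2
b3 |J2
b4 |Sf1
b5 |J1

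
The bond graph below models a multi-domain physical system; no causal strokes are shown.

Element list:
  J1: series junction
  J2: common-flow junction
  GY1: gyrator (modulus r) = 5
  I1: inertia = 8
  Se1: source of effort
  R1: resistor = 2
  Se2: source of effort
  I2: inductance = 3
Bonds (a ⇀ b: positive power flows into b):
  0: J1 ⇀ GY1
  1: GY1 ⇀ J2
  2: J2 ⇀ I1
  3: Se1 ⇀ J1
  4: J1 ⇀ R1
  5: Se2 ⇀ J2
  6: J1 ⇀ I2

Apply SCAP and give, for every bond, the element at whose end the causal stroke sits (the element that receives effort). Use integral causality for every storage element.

b0 |J1
b1 |J2
b2 |I1
b3 |J1
b4 |J1
b5 |J2
b6 |I2

bond 3 stroke at J1  (Se1 fixes effort; stroke away)
bond 5 stroke at J2  (Se2: effort source, stroke at far end)
bond 2 stroke at I1  (prefer integral on I1)
bond 1 stroke at J2  (1-jn J2 has f-setter on 2)
bond 0 stroke at J1  (GY1 both-in/both-out from 1)
bond 6 stroke at I2  (prefer integral on I2)
bond 4 stroke at J1  (common-f at J1 fixed by 6)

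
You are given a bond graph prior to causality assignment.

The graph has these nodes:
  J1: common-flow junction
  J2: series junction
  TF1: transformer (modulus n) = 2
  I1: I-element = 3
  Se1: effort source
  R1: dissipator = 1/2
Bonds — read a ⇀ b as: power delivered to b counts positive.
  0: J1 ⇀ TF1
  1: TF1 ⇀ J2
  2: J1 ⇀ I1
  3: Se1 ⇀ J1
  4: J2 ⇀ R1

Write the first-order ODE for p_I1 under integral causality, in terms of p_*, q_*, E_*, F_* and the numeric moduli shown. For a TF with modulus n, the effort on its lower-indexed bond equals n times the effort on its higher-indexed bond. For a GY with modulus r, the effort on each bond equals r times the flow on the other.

dp_I1/dt = E_Se1 - 2*p_I1/3

β3 |J1  (Se1 (Se) sets effort on bond)
β2 |I1  (prefer integral on I1)
β0 |J1  (1-jn J1 has f-setter on 2)
β1 |TF1  (TF1 one-in-one-out from 0)
β4 |J2  (1-jn J2 has f-setter on 1)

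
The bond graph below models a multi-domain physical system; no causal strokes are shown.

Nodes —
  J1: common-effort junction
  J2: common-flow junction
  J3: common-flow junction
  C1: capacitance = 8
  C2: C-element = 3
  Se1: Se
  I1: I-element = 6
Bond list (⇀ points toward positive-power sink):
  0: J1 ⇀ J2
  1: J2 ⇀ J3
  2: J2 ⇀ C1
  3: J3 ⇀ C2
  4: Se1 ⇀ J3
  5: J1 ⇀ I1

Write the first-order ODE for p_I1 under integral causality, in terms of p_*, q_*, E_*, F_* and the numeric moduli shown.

dp_I1/dt = -E_Se1 + q_C1/8 + q_C2/3

bond 4 |J3  (Se1: effort source, stroke at far end)
bond 2 |J2  (C1: C, integral causality)
bond 3 |J3  (C2: C, integral causality)
bond 1 |J2  (only one flow-in slot at J3)
bond 0 |J1  (only one flow-in slot at J2)
bond 5 |I1  (0-jn J1 has e-setter on 0)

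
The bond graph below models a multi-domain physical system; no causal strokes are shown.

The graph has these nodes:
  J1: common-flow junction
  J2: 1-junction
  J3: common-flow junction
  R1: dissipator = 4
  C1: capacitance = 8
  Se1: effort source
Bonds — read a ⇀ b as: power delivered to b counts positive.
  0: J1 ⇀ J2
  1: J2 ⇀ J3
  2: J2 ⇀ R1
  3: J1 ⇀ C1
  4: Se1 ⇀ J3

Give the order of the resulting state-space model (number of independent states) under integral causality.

1  (C1 all integral)

bond 4 stroke at J3  (source Se1 imposes e)
bond 1 stroke at J2  (only one flow-in slot at J3)
bond 3 stroke at J1  (C1 outputs effort q/C1)
bond 0 stroke at J2  (J1 needs exactly one f-in)
bond 2 stroke at R1  (closing 1-jn rule on J2)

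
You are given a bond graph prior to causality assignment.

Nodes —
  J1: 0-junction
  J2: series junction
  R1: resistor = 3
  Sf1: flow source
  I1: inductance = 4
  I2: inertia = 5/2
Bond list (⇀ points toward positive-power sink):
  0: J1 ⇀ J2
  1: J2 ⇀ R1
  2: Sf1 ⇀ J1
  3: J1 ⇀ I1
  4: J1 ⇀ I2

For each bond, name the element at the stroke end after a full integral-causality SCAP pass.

b0 →J1
b1 →J2
b2 →Sf1
b3 →I1
b4 →I2

β2 stroke→Sf1  (source Sf1 imposes f)
β3 stroke→I1  (prefer integral on I1)
β4 stroke→I2  (I2 integral (f out))
β0 stroke→J1  (only one effort-in slot at J1)
β1 stroke→J2  (J2 flow already set via bond 0)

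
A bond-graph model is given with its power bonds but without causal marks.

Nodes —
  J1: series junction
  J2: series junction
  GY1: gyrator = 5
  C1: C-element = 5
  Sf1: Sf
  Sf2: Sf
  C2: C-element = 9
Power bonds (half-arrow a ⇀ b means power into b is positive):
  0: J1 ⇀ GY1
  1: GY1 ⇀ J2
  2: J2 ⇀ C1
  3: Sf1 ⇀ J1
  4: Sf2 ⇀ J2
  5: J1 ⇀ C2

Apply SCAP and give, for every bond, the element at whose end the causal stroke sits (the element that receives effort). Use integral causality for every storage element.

#3 stroke at Sf1  (source Sf1 imposes f)
#4 stroke at Sf2  (Sf2 (Sf) sets flow on bond)
#0 stroke at J1  (J1 flow already set via bond 3)
#5 stroke at J1  (J1: bond 3 brought flow, rest push out)
#1 stroke at J2  (1-jn J2 has f-setter on 4)
#2 stroke at J2  (J2 flow already set via bond 4)

b0 stroke→J1
b1 stroke→J2
b2 stroke→J2
b3 stroke→Sf1
b4 stroke→Sf2
b5 stroke→J1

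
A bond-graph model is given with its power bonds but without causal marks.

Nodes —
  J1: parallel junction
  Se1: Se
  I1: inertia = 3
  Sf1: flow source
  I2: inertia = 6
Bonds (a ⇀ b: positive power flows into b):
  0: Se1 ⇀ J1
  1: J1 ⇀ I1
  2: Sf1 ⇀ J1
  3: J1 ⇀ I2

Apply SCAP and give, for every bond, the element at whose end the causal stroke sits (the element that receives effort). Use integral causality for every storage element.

β0 stroke at J1  (Se1: effort source, stroke at far end)
β2 stroke at Sf1  (Sf1 fixes flow; stroke at Sf1)
β1 stroke at I1  (J1: bond 0 brought effort, rest push out)
β3 stroke at I2  (0-jn J1 has e-setter on 0)

bond 0 |J1
bond 1 |I1
bond 2 |Sf1
bond 3 |I2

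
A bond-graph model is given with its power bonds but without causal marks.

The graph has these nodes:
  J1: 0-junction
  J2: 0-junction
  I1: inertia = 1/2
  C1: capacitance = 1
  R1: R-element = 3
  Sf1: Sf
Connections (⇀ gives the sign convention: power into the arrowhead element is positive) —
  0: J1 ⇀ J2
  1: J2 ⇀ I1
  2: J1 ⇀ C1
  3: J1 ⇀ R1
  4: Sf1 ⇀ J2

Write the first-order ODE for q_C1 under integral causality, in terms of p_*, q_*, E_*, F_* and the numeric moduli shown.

bond 4 |Sf1  (Sf1 (Sf) sets flow on bond)
bond 1 |I1  (I1: I, integral causality)
bond 0 |J2  (J2 needs exactly one e-in)
bond 2 |J1  (C1: C, integral causality)
bond 3 |R1  (J1 effort already set via bond 2)

dq_C1/dt = F_Sf1 - 2*p_I1 - q_C1/3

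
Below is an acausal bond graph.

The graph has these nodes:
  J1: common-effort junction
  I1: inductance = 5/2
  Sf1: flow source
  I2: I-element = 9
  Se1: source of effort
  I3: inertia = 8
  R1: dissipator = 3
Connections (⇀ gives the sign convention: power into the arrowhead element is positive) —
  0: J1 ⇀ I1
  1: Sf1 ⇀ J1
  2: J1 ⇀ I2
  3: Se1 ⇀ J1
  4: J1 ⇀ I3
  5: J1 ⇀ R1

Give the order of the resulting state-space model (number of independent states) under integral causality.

3  (I1, I2, I3 all integral)

bond 1 stroke→Sf1  (Sf1: flow source, stroke at near end)
bond 3 stroke→J1  (Se1: effort source, stroke at far end)
bond 0 stroke→I1  (0-jn J1 has e-setter on 3)
bond 2 stroke→I2  (0-jn J1 has e-setter on 3)
bond 4 stroke→I3  (0-jn J1 has e-setter on 3)
bond 5 stroke→R1  (J1 effort already set via bond 3)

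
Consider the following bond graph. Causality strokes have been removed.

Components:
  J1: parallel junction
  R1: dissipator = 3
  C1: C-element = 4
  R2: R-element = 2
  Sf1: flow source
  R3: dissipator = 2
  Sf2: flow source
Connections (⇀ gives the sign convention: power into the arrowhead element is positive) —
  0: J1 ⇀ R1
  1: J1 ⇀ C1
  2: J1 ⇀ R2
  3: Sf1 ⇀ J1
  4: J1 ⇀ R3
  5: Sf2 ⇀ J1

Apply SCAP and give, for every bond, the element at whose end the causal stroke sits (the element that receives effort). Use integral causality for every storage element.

#3 |Sf1  (Sf1 fixes flow; stroke at Sf1)
#5 |Sf2  (Sf2 (Sf) sets flow on bond)
#1 |J1  (C1 outputs effort q/C1)
#0 |R1  (J1: bond 1 brought effort, rest push out)
#2 |R2  (common-e at J1 fixed by 1)
#4 |R3  (J1 effort already set via bond 1)

b0 |R1
b1 |J1
b2 |R2
b3 |Sf1
b4 |R3
b5 |Sf2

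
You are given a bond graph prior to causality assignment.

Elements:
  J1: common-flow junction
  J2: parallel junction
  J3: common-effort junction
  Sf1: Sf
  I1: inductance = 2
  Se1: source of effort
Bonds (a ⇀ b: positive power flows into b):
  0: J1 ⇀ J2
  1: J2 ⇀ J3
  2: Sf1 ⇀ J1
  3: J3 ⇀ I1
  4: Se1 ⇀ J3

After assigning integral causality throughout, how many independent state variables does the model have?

b2 →Sf1  (Sf1 (Sf) sets flow on bond)
b4 →J3  (Se1: effort source, stroke at far end)
b0 →J1  (1-jn J1 has f-setter on 2)
b1 →J2  (closing 0-jn rule on J2)
b3 →I1  (J3 effort already set via bond 4)

1  (I1 all integral)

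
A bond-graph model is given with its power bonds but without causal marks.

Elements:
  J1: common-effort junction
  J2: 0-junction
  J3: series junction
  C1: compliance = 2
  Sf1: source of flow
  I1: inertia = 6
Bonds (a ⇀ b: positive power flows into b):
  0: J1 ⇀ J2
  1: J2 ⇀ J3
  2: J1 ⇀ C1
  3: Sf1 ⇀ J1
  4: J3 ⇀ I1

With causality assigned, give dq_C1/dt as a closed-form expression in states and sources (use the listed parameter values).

#3 →Sf1  (Sf1 fixes flow; stroke at Sf1)
#2 →J1  (C1: C, integral causality)
#0 →J2  (0-jn J1 has e-setter on 2)
#1 →J3  (J2 effort already set via bond 0)
#4 →I1  (closing 1-jn rule on J3)

dq_C1/dt = F_Sf1 - p_I1/6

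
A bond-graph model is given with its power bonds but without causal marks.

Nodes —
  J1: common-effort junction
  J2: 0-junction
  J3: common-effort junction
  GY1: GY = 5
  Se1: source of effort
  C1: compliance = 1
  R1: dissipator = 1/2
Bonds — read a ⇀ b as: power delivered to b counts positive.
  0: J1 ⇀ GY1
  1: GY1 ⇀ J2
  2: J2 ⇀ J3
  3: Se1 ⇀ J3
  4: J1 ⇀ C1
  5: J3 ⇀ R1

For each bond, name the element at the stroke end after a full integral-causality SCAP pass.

bond 0 →GY1
bond 1 →GY1
bond 2 →J2
bond 3 →J3
bond 4 →J1
bond 5 →R1

β3 stroke→J3  (source Se1 imposes e)
β2 stroke→J2  (common-e at J3 fixed by 3)
β5 stroke→R1  (J3 effort already set via bond 3)
β1 stroke→GY1  (J2 effort already set via bond 2)
β0 stroke→GY1  (through GY1, causality inverts; strokes same side of GY1)
β4 stroke→J1  (closing 0-jn rule on J1)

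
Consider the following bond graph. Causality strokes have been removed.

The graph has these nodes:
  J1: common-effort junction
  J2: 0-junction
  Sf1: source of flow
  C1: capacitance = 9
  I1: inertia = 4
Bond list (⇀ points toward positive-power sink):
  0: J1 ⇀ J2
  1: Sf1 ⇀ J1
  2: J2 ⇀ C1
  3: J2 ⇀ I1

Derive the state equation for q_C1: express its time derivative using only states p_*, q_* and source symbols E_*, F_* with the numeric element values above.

bond 1 |Sf1  (Sf1 fixes flow; stroke at Sf1)
bond 0 |J1  (closing 0-jn rule on J1)
bond 2 |J2  (prefer integral on C1)
bond 3 |I1  (J2: bond 2 brought effort, rest push out)

dq_C1/dt = F_Sf1 - p_I1/4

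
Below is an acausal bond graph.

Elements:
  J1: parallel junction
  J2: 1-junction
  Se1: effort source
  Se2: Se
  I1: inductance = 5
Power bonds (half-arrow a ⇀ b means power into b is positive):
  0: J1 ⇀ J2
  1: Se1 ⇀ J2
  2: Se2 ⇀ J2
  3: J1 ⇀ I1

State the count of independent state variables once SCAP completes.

1  (I1 all integral)

b1 stroke at J2  (Se1: effort source, stroke at far end)
b2 stroke at J2  (Se2 fixes effort; stroke away)
b0 stroke at J1  (closing 1-jn rule on J2)
b3 stroke at I1  (J1: bond 0 brought effort, rest push out)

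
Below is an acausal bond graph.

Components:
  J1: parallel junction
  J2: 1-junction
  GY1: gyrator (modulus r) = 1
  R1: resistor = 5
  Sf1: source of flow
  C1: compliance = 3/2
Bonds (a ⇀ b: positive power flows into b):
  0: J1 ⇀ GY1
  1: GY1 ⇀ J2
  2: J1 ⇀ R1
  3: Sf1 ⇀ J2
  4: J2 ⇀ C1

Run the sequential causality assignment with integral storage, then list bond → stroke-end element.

β3 stroke at Sf1  (Sf1 (Sf) sets flow on bond)
β1 stroke at J2  (J2 flow already set via bond 3)
β4 stroke at J2  (J2: bond 3 brought flow, rest push out)
β0 stroke at J1  (GY1: gyrator matches bond 1)
β2 stroke at R1  (0-jn J1 has e-setter on 0)

bond 0 |J1
bond 1 |J2
bond 2 |R1
bond 3 |Sf1
bond 4 |J2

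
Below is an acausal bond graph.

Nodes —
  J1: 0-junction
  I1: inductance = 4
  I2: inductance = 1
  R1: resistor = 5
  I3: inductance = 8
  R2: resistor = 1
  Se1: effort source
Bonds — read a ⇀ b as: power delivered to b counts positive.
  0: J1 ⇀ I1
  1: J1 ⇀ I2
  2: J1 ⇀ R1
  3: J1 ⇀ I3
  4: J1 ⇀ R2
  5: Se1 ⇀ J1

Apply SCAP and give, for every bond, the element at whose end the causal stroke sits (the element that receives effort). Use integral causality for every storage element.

β5 →J1  (source Se1 imposes e)
β0 →I1  (0-jn J1 has e-setter on 5)
β1 →I2  (common-e at J1 fixed by 5)
β2 →R1  (J1: bond 5 brought effort, rest push out)
β3 →I3  (J1 effort already set via bond 5)
β4 →R2  (common-e at J1 fixed by 5)

b0 stroke→I1
b1 stroke→I2
b2 stroke→R1
b3 stroke→I3
b4 stroke→R2
b5 stroke→J1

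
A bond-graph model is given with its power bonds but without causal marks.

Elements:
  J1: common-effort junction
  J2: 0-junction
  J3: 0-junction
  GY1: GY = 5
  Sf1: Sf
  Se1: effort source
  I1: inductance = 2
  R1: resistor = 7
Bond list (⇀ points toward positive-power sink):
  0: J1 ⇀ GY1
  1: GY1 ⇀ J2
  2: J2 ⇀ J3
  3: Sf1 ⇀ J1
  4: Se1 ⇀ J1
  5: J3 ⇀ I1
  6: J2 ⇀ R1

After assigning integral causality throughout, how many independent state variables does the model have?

b3 →Sf1  (Sf1 fixes flow; stroke at Sf1)
b4 →J1  (Se1 (Se) sets effort on bond)
b0 →GY1  (J1: bond 4 brought effort, rest push out)
b1 →GY1  (GY1: gyrator matches bond 0)
b5 →I1  (I1: I, integral causality)
b2 →J3  (only one effort-in slot at J3)
b6 →J2  (only one effort-in slot at J2)

1  (I1 all integral)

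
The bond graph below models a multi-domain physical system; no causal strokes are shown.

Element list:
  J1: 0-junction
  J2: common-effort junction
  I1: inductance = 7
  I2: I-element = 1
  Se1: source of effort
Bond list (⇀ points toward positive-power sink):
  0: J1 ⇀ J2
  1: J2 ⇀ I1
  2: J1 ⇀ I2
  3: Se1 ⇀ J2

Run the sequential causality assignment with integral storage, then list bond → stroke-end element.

β0 |J1
β1 |I1
β2 |I2
β3 |J2

b3 →J2  (Se1: effort source, stroke at far end)
b0 →J1  (common-e at J2 fixed by 3)
b1 →I1  (J2: bond 3 brought effort, rest push out)
b2 →I2  (J1: bond 0 brought effort, rest push out)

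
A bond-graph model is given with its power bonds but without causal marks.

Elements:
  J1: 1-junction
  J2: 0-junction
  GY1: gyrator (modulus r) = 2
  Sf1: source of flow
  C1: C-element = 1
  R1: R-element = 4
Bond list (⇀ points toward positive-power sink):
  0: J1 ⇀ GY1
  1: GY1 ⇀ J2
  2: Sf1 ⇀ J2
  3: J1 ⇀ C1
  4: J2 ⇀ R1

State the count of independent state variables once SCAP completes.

1  (C1 all integral)

β2 stroke→Sf1  (Sf1 (Sf) sets flow on bond)
β3 stroke→J1  (C1 integral (e out))
β0 stroke→GY1  (J1 needs exactly one f-in)
β1 stroke→GY1  (GY GY1: same side as bond 0)
β4 stroke→J2  (J2 needs exactly one e-in)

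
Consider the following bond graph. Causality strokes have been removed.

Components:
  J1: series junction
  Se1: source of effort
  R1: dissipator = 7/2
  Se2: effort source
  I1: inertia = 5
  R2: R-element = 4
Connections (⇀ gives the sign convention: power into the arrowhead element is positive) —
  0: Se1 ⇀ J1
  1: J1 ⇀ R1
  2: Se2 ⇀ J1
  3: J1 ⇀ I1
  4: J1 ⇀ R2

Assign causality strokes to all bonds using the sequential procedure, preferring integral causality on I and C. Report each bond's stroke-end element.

β0 |J1  (source Se1 imposes e)
β2 |J1  (source Se2 imposes e)
β3 |I1  (prefer integral on I1)
β1 |J1  (1-jn J1 has f-setter on 3)
β4 |J1  (1-jn J1 has f-setter on 3)

#0 stroke→J1
#1 stroke→J1
#2 stroke→J1
#3 stroke→I1
#4 stroke→J1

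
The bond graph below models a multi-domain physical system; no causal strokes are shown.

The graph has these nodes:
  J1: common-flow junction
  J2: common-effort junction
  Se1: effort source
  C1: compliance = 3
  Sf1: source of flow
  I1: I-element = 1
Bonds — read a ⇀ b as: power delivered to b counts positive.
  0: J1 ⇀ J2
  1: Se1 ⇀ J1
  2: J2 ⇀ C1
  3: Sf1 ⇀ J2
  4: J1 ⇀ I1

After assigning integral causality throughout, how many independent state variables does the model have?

2  (C1, I1 all integral)

bond 1 stroke→J1  (Se1 fixes effort; stroke away)
bond 3 stroke→Sf1  (source Sf1 imposes f)
bond 2 stroke→J2  (C1: C, integral causality)
bond 0 stroke→J1  (J2 effort already set via bond 2)
bond 4 stroke→I1  (J1: last free bond brings flow in)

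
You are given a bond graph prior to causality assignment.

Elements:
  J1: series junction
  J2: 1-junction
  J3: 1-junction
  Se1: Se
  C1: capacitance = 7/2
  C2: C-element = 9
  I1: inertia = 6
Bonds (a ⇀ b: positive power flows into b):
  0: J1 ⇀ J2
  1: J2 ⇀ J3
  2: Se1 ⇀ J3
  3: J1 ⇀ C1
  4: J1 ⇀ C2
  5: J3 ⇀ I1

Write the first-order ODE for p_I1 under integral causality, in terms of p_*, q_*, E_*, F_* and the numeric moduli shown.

dp_I1/dt = E_Se1 - 2*q_C1/7 - q_C2/9

β2 stroke→J3  (Se1 (Se) sets effort on bond)
β3 stroke→J1  (C1 integral (e out))
β4 stroke→J1  (C2 integral (e out))
β0 stroke→J2  (J1: last free bond brings flow in)
β1 stroke→J3  (J2 needs exactly one f-in)
β5 stroke→I1  (J3 needs exactly one f-in)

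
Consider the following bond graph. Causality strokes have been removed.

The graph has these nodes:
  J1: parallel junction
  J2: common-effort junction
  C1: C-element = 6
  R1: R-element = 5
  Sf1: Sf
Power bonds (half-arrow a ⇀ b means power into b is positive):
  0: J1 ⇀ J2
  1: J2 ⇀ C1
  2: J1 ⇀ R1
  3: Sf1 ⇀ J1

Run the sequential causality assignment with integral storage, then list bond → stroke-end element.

bond 3 stroke at Sf1  (source Sf1 imposes f)
bond 1 stroke at J2  (C1: C, integral causality)
bond 0 stroke at J1  (J2: bond 1 brought effort, rest push out)
bond 2 stroke at R1  (common-e at J1 fixed by 0)

b0 stroke at J1
b1 stroke at J2
b2 stroke at R1
b3 stroke at Sf1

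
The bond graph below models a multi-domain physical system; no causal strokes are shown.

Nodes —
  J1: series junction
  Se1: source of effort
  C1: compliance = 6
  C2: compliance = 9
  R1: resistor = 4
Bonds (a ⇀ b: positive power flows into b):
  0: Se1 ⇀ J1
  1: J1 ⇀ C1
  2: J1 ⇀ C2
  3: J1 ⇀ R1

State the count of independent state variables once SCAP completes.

β0 |J1  (Se1 (Se) sets effort on bond)
β1 |J1  (C1 outputs effort q/C1)
β2 |J1  (C2: C, integral causality)
β3 |R1  (closing 1-jn rule on J1)

2  (C1, C2 all integral)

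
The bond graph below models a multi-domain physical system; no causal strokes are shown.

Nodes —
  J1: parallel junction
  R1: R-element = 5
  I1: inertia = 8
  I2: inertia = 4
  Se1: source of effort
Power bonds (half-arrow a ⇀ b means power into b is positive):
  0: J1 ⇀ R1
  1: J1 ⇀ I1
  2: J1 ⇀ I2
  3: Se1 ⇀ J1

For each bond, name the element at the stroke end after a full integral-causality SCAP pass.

bond 3 stroke→J1  (Se1 fixes effort; stroke away)
bond 0 stroke→R1  (common-e at J1 fixed by 3)
bond 1 stroke→I1  (common-e at J1 fixed by 3)
bond 2 stroke→I2  (J1 effort already set via bond 3)

#0 stroke→R1
#1 stroke→I1
#2 stroke→I2
#3 stroke→J1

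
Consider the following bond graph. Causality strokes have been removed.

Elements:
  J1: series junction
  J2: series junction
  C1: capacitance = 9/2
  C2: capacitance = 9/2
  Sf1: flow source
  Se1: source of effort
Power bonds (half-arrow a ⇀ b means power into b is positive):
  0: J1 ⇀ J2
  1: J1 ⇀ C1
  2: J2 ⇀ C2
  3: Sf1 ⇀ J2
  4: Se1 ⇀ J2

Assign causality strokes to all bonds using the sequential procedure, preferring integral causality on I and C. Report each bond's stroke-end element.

#0 stroke at J2
#1 stroke at J1
#2 stroke at J2
#3 stroke at Sf1
#4 stroke at J2

#3 stroke at Sf1  (Sf1 fixes flow; stroke at Sf1)
#4 stroke at J2  (Se1: effort source, stroke at far end)
#0 stroke at J2  (common-f at J2 fixed by 3)
#2 stroke at J2  (1-jn J2 has f-setter on 3)
#1 stroke at J1  (common-f at J1 fixed by 0)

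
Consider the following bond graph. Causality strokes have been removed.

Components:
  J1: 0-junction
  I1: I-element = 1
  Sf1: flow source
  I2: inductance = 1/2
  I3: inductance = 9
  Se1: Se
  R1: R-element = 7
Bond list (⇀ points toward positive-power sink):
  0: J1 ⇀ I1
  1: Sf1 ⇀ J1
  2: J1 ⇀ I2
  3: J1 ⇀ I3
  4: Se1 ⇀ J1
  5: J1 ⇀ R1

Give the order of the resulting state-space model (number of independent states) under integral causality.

3  (I1, I2, I3 all integral)

b1 →Sf1  (Sf1: flow source, stroke at near end)
b4 →J1  (Se1: effort source, stroke at far end)
b0 →I1  (J1 effort already set via bond 4)
b2 →I2  (common-e at J1 fixed by 4)
b3 →I3  (common-e at J1 fixed by 4)
b5 →R1  (common-e at J1 fixed by 4)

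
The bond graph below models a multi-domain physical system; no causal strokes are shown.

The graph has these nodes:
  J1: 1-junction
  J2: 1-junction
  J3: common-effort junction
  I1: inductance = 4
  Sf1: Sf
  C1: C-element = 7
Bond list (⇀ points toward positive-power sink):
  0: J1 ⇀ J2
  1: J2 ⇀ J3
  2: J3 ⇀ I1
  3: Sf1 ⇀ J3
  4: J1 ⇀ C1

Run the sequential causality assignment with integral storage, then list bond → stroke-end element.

β3 stroke at Sf1  (Sf1 fixes flow; stroke at Sf1)
β2 stroke at I1  (I1: I, integral causality)
β1 stroke at J3  (only one effort-in slot at J3)
β0 stroke at J2  (J2 flow already set via bond 1)
β4 stroke at J1  (J1: bond 0 brought flow, rest push out)

bond 0 →J2
bond 1 →J3
bond 2 →I1
bond 3 →Sf1
bond 4 →J1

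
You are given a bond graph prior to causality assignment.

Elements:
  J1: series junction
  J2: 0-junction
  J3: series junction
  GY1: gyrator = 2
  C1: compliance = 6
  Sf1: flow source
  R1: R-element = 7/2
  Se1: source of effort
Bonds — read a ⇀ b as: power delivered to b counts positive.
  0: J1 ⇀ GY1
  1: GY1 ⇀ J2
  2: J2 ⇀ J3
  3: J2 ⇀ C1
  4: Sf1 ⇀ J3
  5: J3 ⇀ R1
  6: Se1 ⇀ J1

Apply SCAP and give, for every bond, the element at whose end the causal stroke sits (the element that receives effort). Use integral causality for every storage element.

b4 →Sf1  (Sf1: flow source, stroke at near end)
b6 →J1  (Se1: effort source, stroke at far end)
b0 →GY1  (closing 1-jn rule on J1)
b2 →J3  (1-jn J3 has f-setter on 4)
b5 →J3  (common-f at J3 fixed by 4)
b1 →GY1  (GY GY1: same side as bond 0)
b3 →J2  (only one effort-in slot at J2)

b0 |GY1
b1 |GY1
b2 |J3
b3 |J2
b4 |Sf1
b5 |J3
b6 |J1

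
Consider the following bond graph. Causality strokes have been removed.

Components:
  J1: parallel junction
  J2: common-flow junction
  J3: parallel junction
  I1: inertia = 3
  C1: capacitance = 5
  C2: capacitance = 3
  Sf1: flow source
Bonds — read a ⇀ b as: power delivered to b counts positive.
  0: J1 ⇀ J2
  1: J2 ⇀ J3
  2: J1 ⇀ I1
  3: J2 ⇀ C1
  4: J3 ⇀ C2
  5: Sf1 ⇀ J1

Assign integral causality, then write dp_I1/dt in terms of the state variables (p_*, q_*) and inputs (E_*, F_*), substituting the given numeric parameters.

dp_I1/dt = q_C1/5 + q_C2/3

b5 |Sf1  (Sf1 fixes flow; stroke at Sf1)
b2 |I1  (I1: I, integral causality)
b0 |J1  (closing 0-jn rule on J1)
b1 |J2  (common-f at J2 fixed by 0)
b3 |J2  (1-jn J2 has f-setter on 0)
b4 |J3  (closing 0-jn rule on J3)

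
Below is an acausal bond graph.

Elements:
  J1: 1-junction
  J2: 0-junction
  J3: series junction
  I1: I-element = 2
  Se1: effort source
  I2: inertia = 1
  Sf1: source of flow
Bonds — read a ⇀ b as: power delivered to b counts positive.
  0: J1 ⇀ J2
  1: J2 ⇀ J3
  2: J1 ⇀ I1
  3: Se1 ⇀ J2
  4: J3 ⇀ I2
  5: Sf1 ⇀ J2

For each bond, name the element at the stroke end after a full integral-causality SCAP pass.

bond 3 stroke at J2  (Se1 (Se) sets effort on bond)
bond 5 stroke at Sf1  (source Sf1 imposes f)
bond 0 stroke at J1  (J2: bond 3 brought effort, rest push out)
bond 1 stroke at J3  (J2: bond 3 brought effort, rest push out)
bond 4 stroke at I2  (only one flow-in slot at J3)
bond 2 stroke at I1  (J1: last free bond brings flow in)

β0 →J1
β1 →J3
β2 →I1
β3 →J2
β4 →I2
β5 →Sf1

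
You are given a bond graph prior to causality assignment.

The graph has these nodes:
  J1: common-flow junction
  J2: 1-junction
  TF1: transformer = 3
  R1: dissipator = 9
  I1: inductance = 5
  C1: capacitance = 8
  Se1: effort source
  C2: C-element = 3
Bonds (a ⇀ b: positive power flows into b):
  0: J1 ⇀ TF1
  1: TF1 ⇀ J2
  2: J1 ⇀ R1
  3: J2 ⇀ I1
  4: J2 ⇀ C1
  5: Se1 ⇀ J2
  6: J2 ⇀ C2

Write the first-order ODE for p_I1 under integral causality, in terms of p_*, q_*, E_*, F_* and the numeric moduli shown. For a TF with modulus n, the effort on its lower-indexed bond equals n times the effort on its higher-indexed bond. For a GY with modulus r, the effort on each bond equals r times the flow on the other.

b5 stroke→J2  (Se1 (Se) sets effort on bond)
b3 stroke→I1  (I1 outputs flow p/I1)
b1 stroke→J2  (common-f at J2 fixed by 3)
b4 stroke→J2  (1-jn J2 has f-setter on 3)
b6 stroke→J2  (1-jn J2 has f-setter on 3)
b0 stroke→TF1  (TF1 one-in-one-out from 1)
b2 stroke→J1  (common-f at J1 fixed by 0)

dp_I1/dt = E_Se1 - p_I1/5 - q_C1/8 - q_C2/3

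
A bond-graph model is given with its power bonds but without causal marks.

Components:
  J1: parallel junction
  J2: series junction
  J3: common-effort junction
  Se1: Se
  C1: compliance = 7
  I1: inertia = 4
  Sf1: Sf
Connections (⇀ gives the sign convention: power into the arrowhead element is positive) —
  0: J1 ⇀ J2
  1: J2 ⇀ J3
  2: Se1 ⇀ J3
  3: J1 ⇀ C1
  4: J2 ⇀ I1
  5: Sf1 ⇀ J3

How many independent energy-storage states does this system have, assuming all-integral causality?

2  (C1, I1 all integral)

bond 2 |J3  (Se1: effort source, stroke at far end)
bond 5 |Sf1  (Sf1: flow source, stroke at near end)
bond 1 |J2  (J3: bond 2 brought effort, rest push out)
bond 3 |J1  (C1: C, integral causality)
bond 0 |J2  (J1: bond 3 brought effort, rest push out)
bond 4 |I1  (J2 needs exactly one f-in)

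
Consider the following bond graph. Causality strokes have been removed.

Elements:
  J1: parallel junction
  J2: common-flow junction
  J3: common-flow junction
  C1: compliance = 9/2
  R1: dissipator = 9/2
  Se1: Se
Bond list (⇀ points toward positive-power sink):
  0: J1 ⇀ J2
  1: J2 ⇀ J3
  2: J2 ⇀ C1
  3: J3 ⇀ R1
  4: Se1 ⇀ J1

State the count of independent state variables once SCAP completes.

1  (C1 all integral)

β4 stroke→J1  (Se1: effort source, stroke at far end)
β0 stroke→J2  (J1: bond 4 brought effort, rest push out)
β2 stroke→J2  (C1: C, integral causality)
β1 stroke→J3  (only one flow-in slot at J2)
β3 stroke→R1  (J3 needs exactly one f-in)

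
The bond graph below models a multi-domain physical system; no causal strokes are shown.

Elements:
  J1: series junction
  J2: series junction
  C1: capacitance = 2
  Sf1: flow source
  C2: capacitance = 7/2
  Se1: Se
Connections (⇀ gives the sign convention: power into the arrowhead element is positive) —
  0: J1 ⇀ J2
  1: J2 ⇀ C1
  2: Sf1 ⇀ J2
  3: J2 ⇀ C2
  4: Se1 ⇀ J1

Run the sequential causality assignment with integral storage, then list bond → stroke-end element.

bond 0 |J2
bond 1 |J2
bond 2 |Sf1
bond 3 |J2
bond 4 |J1

b2 →Sf1  (Sf1 (Sf) sets flow on bond)
b4 →J1  (Se1 (Se) sets effort on bond)
b0 →J2  (closing 1-jn rule on J1)
b1 →J2  (common-f at J2 fixed by 2)
b3 →J2  (J2 flow already set via bond 2)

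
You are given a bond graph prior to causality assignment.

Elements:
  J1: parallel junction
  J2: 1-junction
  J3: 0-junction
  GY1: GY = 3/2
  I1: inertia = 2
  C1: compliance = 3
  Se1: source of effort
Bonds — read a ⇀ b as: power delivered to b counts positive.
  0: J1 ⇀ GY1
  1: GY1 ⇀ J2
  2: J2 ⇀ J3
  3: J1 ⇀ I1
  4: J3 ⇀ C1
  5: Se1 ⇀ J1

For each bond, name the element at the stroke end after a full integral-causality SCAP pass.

β5 |J1  (Se1 fixes effort; stroke away)
β0 |GY1  (common-e at J1 fixed by 5)
β3 |I1  (J1: bond 5 brought effort, rest push out)
β1 |GY1  (through GY1, causality inverts; strokes same side of GY1)
β2 |J2  (common-f at J2 fixed by 1)
β4 |J3  (only one effort-in slot at J3)

#0 |GY1
#1 |GY1
#2 |J2
#3 |I1
#4 |J3
#5 |J1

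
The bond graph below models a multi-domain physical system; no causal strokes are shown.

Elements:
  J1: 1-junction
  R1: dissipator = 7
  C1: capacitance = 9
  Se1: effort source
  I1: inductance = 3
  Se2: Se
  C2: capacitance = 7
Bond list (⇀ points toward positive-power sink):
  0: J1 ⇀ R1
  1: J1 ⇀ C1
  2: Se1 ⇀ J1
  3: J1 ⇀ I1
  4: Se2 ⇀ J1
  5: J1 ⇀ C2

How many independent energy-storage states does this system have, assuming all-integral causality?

3  (C1, C2, I1 all integral)

bond 2 |J1  (source Se1 imposes e)
bond 4 |J1  (Se2 fixes effort; stroke away)
bond 1 |J1  (prefer integral on C1)
bond 3 |I1  (I1 integral (f out))
bond 0 |J1  (common-f at J1 fixed by 3)
bond 5 |J1  (common-f at J1 fixed by 3)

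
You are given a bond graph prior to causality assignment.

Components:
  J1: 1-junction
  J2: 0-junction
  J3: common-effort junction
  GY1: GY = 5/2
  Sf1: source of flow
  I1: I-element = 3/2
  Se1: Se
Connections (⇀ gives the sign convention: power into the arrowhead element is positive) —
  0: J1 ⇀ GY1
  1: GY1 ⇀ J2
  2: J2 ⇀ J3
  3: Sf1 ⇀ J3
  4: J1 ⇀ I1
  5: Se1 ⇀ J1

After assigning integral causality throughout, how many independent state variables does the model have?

β3 stroke at Sf1  (Sf1: flow source, stroke at near end)
β5 stroke at J1  (Se1 (Se) sets effort on bond)
β2 stroke at J3  (J3 needs exactly one e-in)
β1 stroke at J2  (closing 0-jn rule on J2)
β0 stroke at J1  (GY1 both-in/both-out from 1)
β4 stroke at I1  (closing 1-jn rule on J1)

1  (I1 all integral)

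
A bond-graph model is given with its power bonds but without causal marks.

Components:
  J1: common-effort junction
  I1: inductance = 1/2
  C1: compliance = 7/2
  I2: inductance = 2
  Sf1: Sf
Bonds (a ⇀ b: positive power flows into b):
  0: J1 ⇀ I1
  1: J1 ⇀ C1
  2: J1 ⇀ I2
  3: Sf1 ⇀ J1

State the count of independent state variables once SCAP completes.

b3 |Sf1  (Sf1 fixes flow; stroke at Sf1)
b0 |I1  (I1 integral (f out))
b1 |J1  (C1: C, integral causality)
b2 |I2  (J1: bond 1 brought effort, rest push out)

3  (C1, I1, I2 all integral)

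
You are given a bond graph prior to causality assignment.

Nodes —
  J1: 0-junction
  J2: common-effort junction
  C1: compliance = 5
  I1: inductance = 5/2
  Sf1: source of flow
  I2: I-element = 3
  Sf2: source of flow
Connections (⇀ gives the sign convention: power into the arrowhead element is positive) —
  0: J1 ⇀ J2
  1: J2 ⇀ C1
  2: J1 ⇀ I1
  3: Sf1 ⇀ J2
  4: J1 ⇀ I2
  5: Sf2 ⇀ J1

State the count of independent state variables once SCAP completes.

3  (C1, I1, I2 all integral)

b3 stroke at Sf1  (source Sf1 imposes f)
b5 stroke at Sf2  (source Sf2 imposes f)
b1 stroke at J2  (C1 outputs effort q/C1)
b0 stroke at J1  (J2: bond 1 brought effort, rest push out)
b2 stroke at I1  (J1: bond 0 brought effort, rest push out)
b4 stroke at I2  (0-jn J1 has e-setter on 0)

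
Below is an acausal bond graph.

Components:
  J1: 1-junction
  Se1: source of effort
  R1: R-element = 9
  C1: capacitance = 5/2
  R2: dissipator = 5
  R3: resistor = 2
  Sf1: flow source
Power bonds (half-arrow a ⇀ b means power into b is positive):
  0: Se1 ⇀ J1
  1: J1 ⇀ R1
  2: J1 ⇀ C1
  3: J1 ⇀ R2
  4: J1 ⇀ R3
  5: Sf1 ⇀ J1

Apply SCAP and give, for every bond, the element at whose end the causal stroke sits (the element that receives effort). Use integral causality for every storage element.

#0 |J1
#1 |J1
#2 |J1
#3 |J1
#4 |J1
#5 |Sf1

#0 stroke→J1  (Se1 (Se) sets effort on bond)
#5 stroke→Sf1  (Sf1 (Sf) sets flow on bond)
#1 stroke→J1  (1-jn J1 has f-setter on 5)
#2 stroke→J1  (J1 flow already set via bond 5)
#3 stroke→J1  (J1 flow already set via bond 5)
#4 stroke→J1  (J1 flow already set via bond 5)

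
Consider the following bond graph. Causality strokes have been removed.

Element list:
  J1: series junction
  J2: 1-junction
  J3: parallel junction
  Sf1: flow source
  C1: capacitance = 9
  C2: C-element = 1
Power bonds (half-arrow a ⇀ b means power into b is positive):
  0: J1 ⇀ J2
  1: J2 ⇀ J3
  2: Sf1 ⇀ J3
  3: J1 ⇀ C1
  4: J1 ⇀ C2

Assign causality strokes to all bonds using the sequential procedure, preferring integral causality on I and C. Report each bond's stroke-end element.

β2 →Sf1  (Sf1 (Sf) sets flow on bond)
β1 →J3  (only one effort-in slot at J3)
β0 →J2  (J2 flow already set via bond 1)
β3 →J1  (common-f at J1 fixed by 0)
β4 →J1  (common-f at J1 fixed by 0)

bond 0 |J2
bond 1 |J3
bond 2 |Sf1
bond 3 |J1
bond 4 |J1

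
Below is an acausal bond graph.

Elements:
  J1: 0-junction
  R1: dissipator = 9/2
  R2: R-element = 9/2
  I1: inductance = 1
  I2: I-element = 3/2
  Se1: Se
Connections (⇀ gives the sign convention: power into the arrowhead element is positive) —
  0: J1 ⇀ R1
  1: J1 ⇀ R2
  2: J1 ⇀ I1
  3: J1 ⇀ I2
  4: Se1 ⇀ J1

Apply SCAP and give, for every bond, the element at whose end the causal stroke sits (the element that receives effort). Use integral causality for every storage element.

bond 4 stroke→J1  (source Se1 imposes e)
bond 0 stroke→R1  (J1: bond 4 brought effort, rest push out)
bond 1 stroke→R2  (0-jn J1 has e-setter on 4)
bond 2 stroke→I1  (J1 effort already set via bond 4)
bond 3 stroke→I2  (common-e at J1 fixed by 4)

#0 stroke at R1
#1 stroke at R2
#2 stroke at I1
#3 stroke at I2
#4 stroke at J1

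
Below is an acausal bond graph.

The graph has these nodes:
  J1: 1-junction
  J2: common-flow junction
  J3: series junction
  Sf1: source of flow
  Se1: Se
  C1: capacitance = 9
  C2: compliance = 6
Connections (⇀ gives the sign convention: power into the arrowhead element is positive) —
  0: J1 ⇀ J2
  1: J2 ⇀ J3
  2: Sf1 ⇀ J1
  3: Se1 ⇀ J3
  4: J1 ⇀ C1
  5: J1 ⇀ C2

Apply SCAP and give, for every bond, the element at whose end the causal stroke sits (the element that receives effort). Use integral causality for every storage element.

b2 |Sf1  (Sf1 (Sf) sets flow on bond)
b3 |J3  (source Se1 imposes e)
b0 |J1  (common-f at J1 fixed by 2)
b4 |J1  (common-f at J1 fixed by 2)
b5 |J1  (J1: bond 2 brought flow, rest push out)
b1 |J2  (J2: bond 0 brought flow, rest push out)

bond 0 stroke→J1
bond 1 stroke→J2
bond 2 stroke→Sf1
bond 3 stroke→J3
bond 4 stroke→J1
bond 5 stroke→J1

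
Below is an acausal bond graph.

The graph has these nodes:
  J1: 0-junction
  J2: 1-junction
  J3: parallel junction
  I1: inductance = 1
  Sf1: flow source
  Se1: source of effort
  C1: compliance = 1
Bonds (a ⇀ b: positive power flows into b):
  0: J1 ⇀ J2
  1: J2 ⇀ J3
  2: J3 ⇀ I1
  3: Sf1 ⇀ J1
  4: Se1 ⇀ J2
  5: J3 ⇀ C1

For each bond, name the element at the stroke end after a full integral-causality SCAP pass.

β0 stroke→J1
β1 stroke→J2
β2 stroke→I1
β3 stroke→Sf1
β4 stroke→J2
β5 stroke→J3

bond 3 stroke→Sf1  (Sf1 fixes flow; stroke at Sf1)
bond 4 stroke→J2  (Se1 (Se) sets effort on bond)
bond 0 stroke→J1  (J1: last free bond brings effort in)
bond 1 stroke→J2  (1-jn J2 has f-setter on 0)
bond 2 stroke→I1  (I1 integral (f out))
bond 5 stroke→J3  (only one effort-in slot at J3)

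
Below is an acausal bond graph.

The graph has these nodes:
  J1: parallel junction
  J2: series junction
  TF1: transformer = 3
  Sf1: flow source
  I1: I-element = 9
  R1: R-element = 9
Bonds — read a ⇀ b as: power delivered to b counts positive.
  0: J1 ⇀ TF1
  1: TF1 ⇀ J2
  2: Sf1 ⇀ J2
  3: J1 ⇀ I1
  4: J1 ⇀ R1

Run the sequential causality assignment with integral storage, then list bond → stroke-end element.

β2 stroke at Sf1  (Sf1: flow source, stroke at near end)
β1 stroke at J2  (J2: bond 2 brought flow, rest push out)
β0 stroke at TF1  (TF1: transformer flips bond 1)
β3 stroke at I1  (I1 integral (f out))
β4 stroke at J1  (J1: last free bond brings effort in)

bond 0 →TF1
bond 1 →J2
bond 2 →Sf1
bond 3 →I1
bond 4 →J1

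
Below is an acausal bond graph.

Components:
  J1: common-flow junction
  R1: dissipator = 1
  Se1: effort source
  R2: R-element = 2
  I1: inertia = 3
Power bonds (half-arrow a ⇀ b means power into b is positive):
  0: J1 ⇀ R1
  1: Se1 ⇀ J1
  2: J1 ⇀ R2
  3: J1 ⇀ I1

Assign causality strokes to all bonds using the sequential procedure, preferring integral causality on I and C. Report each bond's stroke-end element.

#0 |J1
#1 |J1
#2 |J1
#3 |I1

#1 stroke→J1  (Se1: effort source, stroke at far end)
#3 stroke→I1  (I1 outputs flow p/I1)
#0 stroke→J1  (J1: bond 3 brought flow, rest push out)
#2 stroke→J1  (J1: bond 3 brought flow, rest push out)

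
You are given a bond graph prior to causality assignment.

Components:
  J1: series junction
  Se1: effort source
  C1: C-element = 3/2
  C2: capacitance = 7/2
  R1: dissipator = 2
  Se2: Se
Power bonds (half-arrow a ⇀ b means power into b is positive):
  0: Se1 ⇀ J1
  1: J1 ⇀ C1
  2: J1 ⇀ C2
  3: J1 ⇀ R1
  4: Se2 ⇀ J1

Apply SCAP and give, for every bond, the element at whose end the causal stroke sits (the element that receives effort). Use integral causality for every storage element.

#0 stroke at J1  (source Se1 imposes e)
#4 stroke at J1  (source Se2 imposes e)
#1 stroke at J1  (C1 outputs effort q/C1)
#2 stroke at J1  (C2 integral (e out))
#3 stroke at R1  (only one flow-in slot at J1)

bond 0 stroke→J1
bond 1 stroke→J1
bond 2 stroke→J1
bond 3 stroke→R1
bond 4 stroke→J1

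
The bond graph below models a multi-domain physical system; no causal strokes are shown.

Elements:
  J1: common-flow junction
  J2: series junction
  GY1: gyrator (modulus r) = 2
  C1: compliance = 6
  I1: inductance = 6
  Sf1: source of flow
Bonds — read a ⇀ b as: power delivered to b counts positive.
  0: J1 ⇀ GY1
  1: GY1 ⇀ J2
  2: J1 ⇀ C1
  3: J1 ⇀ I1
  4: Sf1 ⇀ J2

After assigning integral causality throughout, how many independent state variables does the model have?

b4 |Sf1  (source Sf1 imposes f)
b1 |J2  (1-jn J2 has f-setter on 4)
b0 |J1  (through GY1, causality inverts; strokes same side of GY1)
b2 |J1  (C1 outputs effort q/C1)
b3 |I1  (J1: last free bond brings flow in)

2  (C1, I1 all integral)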